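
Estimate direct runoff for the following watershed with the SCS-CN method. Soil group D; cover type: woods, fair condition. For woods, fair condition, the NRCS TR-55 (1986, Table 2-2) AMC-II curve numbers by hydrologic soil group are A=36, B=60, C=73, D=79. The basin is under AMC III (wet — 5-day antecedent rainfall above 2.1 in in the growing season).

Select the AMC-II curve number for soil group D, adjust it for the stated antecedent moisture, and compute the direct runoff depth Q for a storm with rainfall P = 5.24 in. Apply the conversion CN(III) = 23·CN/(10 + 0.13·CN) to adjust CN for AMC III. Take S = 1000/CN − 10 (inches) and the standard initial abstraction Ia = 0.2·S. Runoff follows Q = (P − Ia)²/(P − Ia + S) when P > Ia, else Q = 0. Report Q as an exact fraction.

Q = 51768535729/12720226475 in ≈ 4.070 in

NRCS table: woods, fair condition, soil group D → CN(II) = 79
Adjust CN=79 to AMC III: 23·79/(10 + 0.13·79) → 1817 ÷ (2027/100) = 181700/2027 ≈ 89.640
Max retention: S = 1000/(181700/2027) − 10 = 2100/1817 in (≈ 1.156 in)
Ia = 0.2S: 0.2·1.156 = 0.231 in (exactly 420/1817)
Since P=5.240 > Ia=0.231: effective rainfall P−Ia = 227527/45425 in
Q: (227527/45425)² ÷ (280027/45425) = 51768535729/12720226475 in (≈ 4.070 in)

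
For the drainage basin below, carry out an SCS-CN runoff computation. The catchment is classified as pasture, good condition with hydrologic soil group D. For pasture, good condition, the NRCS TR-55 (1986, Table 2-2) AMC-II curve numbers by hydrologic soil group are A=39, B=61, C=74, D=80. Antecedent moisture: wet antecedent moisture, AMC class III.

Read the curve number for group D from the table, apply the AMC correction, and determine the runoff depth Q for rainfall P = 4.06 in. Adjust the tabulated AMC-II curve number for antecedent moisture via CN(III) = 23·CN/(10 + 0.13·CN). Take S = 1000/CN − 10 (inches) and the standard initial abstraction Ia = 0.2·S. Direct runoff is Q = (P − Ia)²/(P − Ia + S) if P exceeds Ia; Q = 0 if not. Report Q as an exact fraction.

Q = 19527561/6519350 in ≈ 2.995 in

NRCS table: pasture, good condition, soil group D → CN(II) = 80
Adjust CN=80 to AMC III: 23·80/(10 + 0.13·80) → 1840 ÷ (102/5) = 4600/51 ≈ 90.196
S = 1000/(4600/51) − 10 = 25/23 in ≈ 1.087 in
Ia = 0.2S: 0.2·1.087 = 0.217 in (exactly 5/23)
Excess rainfall: 4.060 − 0.217 = 3.843 in; P > Ia so Q > 0
Runoff Q = (P−Ia)²/(P−Ia+S) = (3.843)²/(3.843+1.087) = 19527561/6519350 ≈ 2.995 in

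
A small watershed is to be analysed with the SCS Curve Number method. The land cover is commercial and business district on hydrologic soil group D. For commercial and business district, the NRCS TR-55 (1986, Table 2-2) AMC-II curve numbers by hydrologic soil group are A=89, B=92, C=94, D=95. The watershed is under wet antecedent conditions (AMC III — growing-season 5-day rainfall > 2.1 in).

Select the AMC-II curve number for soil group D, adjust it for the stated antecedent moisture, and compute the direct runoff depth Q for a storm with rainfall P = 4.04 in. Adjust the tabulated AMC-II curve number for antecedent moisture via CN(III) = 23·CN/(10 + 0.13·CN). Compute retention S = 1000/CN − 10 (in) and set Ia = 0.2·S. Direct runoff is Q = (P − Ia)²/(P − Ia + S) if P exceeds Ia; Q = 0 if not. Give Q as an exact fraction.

NRCS table: commercial and business district, soil group D → CN(II) = 95
CN(III) from CN(II)=95: (23·95)/(10 + 0.13·95) = 43700/447 ≈ 97.763
Retention S: 1000/CN − 10 with CN=97.763 → S = 100/437 ≈ 0.229 in
Ia = 0.2·(100/437) = 20/437 in ≈ 0.046 in
Excess rainfall: 4.040 − 0.046 = 3.994 in; P > Ia so Q > 0
Runoff Q = (P−Ia)²/(P−Ia+S) = (3.994)²/(3.994+0.229) = 1904187769/504046725 ≈ 3.778 in

Q = 1904187769/504046725 in ≈ 3.778 in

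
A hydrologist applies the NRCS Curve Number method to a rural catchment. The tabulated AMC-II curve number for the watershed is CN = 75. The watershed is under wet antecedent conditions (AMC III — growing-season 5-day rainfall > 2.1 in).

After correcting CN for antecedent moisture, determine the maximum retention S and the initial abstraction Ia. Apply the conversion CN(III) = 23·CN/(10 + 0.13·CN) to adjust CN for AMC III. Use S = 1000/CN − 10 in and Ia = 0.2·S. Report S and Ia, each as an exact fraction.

S = 100/69 in ≈ 1.449 in; Ia = 20/69 in ≈ 0.290 in

CN(III) from CN(II)=75: (23·75)/(10 + 0.13·75) = 6900/79 ≈ 87.342
Max retention: S = 1000/(6900/79) − 10 = 100/69 in (≈ 1.449 in)
Ia = 0.2·(100/69) = 20/69 in ≈ 0.290 in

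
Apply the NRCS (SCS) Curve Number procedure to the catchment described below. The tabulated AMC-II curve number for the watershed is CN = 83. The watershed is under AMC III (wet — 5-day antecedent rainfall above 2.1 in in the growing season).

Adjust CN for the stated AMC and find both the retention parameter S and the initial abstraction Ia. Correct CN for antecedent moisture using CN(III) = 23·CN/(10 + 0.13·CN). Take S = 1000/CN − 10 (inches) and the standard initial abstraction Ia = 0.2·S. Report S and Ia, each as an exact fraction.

Adjust CN=83 to AMC III: 23·83/(10 + 0.13·83) → 1909 ÷ (2079/100) = 190900/2079 ≈ 91.823
Retention S: 1000/CN − 10 with CN=91.823 → S = 1700/1909 ≈ 0.891 in
Ia = 0.2S: 0.2·0.891 = 0.178 in (exactly 340/1909)

S = 1700/1909 in ≈ 0.891 in; Ia = 340/1909 in ≈ 0.178 in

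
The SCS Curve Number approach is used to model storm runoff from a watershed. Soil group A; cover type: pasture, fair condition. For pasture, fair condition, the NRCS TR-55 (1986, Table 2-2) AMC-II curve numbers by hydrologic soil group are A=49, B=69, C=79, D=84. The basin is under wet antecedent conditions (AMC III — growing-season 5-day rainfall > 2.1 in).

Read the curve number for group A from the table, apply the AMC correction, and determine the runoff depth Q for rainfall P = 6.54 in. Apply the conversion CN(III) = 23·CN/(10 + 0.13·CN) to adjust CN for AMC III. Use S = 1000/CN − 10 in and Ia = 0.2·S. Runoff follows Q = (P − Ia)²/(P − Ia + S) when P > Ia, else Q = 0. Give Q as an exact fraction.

Q = 33608221947/10754003050 in ≈ 3.125 in

NRCS table: pasture, fair condition, soil group A → CN(II) = 49
Adjust CN=49 to AMC III: 23·49/(10 + 0.13·49) → 1127 ÷ (1637/100) = 112700/1637 ≈ 68.845
S = 1000/(112700/1637) − 10 = 5100/1127 in ≈ 4.525 in
Initial abstraction Ia = S/5 = (5100/1127)/5 = 1020/1127 ≈ 0.905 in
Since P=6.540 > Ia=0.905: effective rainfall P−Ia = 317529/56350 in
Q = (317529/56350)²/((317529/56350) + 5100/1127) = (100824665841/3175322500)/(572529/56350) = 33608221947/10754003050 in ≈ 3.125 in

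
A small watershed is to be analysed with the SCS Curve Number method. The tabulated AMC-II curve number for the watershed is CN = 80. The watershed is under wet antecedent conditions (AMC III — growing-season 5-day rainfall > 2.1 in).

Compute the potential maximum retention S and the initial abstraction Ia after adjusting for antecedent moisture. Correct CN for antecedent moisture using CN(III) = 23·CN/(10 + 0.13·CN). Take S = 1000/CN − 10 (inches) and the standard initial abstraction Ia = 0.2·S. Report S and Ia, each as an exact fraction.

CN(III) from CN(II)=80: (23·80)/(10 + 0.13·80) = 4600/51 ≈ 90.196
Max retention: S = 1000/(4600/51) − 10 = 25/23 in (≈ 1.087 in)
Initial abstraction Ia = S/5 = (25/23)/5 = 5/23 ≈ 0.217 in

S = 25/23 in ≈ 1.087 in; Ia = 5/23 in ≈ 0.217 in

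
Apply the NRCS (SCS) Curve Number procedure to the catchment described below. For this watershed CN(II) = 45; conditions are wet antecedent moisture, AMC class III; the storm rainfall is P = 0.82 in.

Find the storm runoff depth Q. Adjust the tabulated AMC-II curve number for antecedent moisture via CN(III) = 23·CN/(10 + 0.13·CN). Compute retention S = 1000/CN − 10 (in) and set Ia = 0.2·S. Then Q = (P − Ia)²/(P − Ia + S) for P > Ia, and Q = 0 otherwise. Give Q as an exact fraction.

Q = 0 in ≈ 0.000 in

Adjust CN=45 to AMC III: 23·45/(10 + 0.13·45) → 1035 ÷ (317/20) = 20700/317 ≈ 65.300
Max retention: S = 1000/(20700/317) − 10 = 1100/207 in (≈ 5.314 in)
Initial abstraction Ia = S/5 = (1100/207)/5 = 220/207 ≈ 1.063 in
P = 0.820 ≤ Ia = 1.063 in: entire storm abstracted, Q = 0.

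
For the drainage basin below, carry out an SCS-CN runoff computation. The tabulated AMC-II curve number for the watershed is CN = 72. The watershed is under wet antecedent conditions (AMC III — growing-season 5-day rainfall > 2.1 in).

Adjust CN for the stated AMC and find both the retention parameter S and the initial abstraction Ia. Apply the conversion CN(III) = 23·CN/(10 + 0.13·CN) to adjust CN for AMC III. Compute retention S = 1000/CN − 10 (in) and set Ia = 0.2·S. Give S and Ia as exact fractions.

S = 350/207 in ≈ 1.691 in; Ia = 70/207 in ≈ 0.338 in

Wet (AMC III): CN(III) = 23·72/(10 + 0.13·72) = 1656/(484/25) = 10350/121 ≈ 85.537
Retention S: 1000/CN − 10 with CN=85.537 → S = 350/207 ≈ 1.691 in
Initial abstraction Ia = S/5 = (350/207)/5 = 70/207 ≈ 0.338 in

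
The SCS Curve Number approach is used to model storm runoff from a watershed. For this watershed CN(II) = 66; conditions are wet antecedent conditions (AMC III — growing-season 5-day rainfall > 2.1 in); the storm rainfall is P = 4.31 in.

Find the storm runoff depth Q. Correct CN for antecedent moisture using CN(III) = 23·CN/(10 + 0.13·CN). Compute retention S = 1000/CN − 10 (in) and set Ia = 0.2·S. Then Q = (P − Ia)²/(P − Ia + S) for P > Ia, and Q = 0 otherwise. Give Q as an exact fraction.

Adjust CN=66 to AMC III: 23·66/(10 + 0.13·66) → 1518 ÷ (929/50) = 75900/929 ≈ 81.701
Retention S: 1000/CN − 10 with CN=81.701 → S = 1700/759 ≈ 2.240 in
Ia = 0.2S: 0.2·2.240 = 0.448 in (exactly 340/759)
Excess rainfall: 4.310 − 0.448 = 3.862 in; P > Ia so Q > 0
Runoff Q = (P−Ia)²/(P−Ia+S) = (3.862)²/(3.862+2.240) = 85924610641/35151491100 ≈ 2.444 in

Q = 85924610641/35151491100 in ≈ 2.444 in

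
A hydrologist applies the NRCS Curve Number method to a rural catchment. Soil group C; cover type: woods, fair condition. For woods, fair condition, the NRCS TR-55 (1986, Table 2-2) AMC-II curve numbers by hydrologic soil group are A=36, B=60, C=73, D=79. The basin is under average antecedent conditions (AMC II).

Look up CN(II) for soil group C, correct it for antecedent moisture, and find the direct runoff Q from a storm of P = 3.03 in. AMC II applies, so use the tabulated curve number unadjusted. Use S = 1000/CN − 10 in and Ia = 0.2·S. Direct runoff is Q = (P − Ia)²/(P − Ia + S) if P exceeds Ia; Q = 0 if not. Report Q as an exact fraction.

NRCS table: woods, fair condition, soil group C → CN(II) = 73
AMC II — tabulated CN = 73 applies directly.
S = 1000/73 − 10 = 270/73 in ≈ 3.699 in
Ia = 0.2S: 0.2·3.699 = 0.740 in (exactly 54/73)
Excess rainfall: 3.030 − 0.740 = 2.290 in; P > Ia so Q > 0
Q: (16719/7300)² ÷ (43719/7300) = 93174987/106382900 in (≈ 0.876 in)

Q = 93174987/106382900 in ≈ 0.876 in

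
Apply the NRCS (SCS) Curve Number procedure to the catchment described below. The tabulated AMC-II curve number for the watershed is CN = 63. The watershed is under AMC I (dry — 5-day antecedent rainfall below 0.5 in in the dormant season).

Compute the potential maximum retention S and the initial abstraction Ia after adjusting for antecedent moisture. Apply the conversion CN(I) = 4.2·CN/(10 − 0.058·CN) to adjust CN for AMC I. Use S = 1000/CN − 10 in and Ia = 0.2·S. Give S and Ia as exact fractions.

Dry (AMC I): CN(I) = 4.2·63/(10 − 0.058·63) = (1323/5)/(3173/500) = 132300/3173 ≈ 41.696
S = 1000/(132300/3173) − 10 = 18500/1323 in ≈ 13.983 in
Initial abstraction Ia = S/5 = (18500/1323)/5 = 3700/1323 ≈ 2.797 in

S = 18500/1323 in ≈ 13.983 in; Ia = 3700/1323 in ≈ 2.797 in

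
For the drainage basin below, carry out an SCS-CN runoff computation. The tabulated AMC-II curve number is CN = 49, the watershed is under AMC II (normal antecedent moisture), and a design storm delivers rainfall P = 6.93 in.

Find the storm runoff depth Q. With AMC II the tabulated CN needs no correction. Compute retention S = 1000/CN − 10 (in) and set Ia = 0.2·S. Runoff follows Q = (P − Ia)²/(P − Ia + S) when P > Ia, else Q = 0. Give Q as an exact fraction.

Average conditions: CN = 49 (no AMC adjustment).
Max retention: S = 1000/49 − 10 = 510/49 in (≈ 10.408 in)
Ia = 0.2·(510/49) = 102/49 in ≈ 2.082 in
Excess rainfall: 6.930 − 2.082 = 4.848 in; P > Ia so Q > 0
Q = (23757/4900)²/((23757/4900) + 510/49) = (564395049/24010000)/(74757/4900) = 188131683/122103100 in ≈ 1.541 in

Q = 188131683/122103100 in ≈ 1.541 in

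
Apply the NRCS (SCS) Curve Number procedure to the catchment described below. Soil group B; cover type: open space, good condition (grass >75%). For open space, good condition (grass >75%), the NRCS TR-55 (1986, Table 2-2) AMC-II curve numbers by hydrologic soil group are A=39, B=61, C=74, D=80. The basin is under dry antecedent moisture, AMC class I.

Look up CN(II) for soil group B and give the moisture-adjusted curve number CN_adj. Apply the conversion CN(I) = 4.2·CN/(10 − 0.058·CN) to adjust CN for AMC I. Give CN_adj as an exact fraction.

NRCS table: open space, good condition (grass >75%), soil group B → CN(II) = 61
Adjust CN=61 to AMC I: 4.2·61/(10 − 0.058·61) → (1281/5) ÷ (3231/500) = 42700/1077 ≈ 39.647

CN_adj = 42700/1077 ≈ 39.647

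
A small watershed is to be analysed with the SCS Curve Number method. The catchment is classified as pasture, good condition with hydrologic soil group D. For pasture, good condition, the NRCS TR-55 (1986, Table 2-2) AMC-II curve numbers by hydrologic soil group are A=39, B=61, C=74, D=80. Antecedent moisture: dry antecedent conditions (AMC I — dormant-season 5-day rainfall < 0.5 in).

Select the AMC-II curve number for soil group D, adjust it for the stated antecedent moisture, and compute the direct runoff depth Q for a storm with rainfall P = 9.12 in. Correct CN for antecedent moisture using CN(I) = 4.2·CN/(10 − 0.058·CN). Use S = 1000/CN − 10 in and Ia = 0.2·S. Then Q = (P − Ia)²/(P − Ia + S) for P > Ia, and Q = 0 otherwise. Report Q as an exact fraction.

NRCS table: pasture, good condition, soil group D → CN(II) = 80
CN(I) from CN(II)=80: (4.2·80)/(10 − 0.058·80) = 4200/67 ≈ 62.687
Max retention: S = 1000/(4200/67) − 10 = 125/21 in (≈ 5.952 in)
Ia = 0.2S: 0.2·5.952 = 1.190 in (exactly 25/21)
P − Ia = 9.120 − 1.190 = 4163/525 ≈ 7.930 in (> 0, runoff occurs)
Q = (4163/525)²/((4163/525) + 125/21) = (17330569/275625)/(7288/525) = 17330569/3826200 in ≈ 4.529 in

Q = 17330569/3826200 in ≈ 4.529 in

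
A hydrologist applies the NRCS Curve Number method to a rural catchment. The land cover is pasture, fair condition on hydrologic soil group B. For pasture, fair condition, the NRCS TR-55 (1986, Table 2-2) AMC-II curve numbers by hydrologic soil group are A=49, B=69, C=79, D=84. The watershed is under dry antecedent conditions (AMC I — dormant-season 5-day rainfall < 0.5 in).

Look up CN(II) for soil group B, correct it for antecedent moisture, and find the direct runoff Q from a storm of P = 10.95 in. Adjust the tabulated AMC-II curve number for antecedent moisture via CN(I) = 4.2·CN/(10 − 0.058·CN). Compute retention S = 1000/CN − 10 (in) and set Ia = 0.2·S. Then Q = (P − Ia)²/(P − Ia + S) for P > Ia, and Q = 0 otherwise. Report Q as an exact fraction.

Q = 65193919561/16383292380 in ≈ 3.979 in

NRCS table: pasture, fair condition, soil group B → CN(II) = 69
CN(I) from CN(II)=69: (4.2·69)/(10 − 0.058·69) = 144900/2999 ≈ 48.316
Max retention: S = 1000/(144900/2999) − 10 = 15500/1449 in (≈ 10.697 in)
Ia = 0.2S: 0.2·10.697 = 2.139 in (exactly 3100/1449)
P − Ia = 10.950 − 2.139 = 255331/28980 ≈ 8.811 in (> 0, runoff occurs)
Q: (255331/28980)² ÷ (565331/28980) = 65193919561/16383292380 in (≈ 3.979 in)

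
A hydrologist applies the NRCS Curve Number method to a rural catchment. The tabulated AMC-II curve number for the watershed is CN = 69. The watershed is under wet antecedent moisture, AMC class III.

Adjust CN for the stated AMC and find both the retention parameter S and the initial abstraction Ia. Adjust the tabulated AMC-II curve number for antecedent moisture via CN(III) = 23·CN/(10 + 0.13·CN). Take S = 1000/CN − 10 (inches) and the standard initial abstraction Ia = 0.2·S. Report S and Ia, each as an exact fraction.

S = 3100/1587 in ≈ 1.953 in; Ia = 620/1587 in ≈ 0.391 in

CN(III) from CN(II)=69: (23·69)/(10 + 0.13·69) = 158700/1897 ≈ 83.658
Retention S: 1000/CN − 10 with CN=83.658 → S = 3100/1587 ≈ 1.953 in
Ia = 0.2S: 0.2·1.953 = 0.391 in (exactly 620/1587)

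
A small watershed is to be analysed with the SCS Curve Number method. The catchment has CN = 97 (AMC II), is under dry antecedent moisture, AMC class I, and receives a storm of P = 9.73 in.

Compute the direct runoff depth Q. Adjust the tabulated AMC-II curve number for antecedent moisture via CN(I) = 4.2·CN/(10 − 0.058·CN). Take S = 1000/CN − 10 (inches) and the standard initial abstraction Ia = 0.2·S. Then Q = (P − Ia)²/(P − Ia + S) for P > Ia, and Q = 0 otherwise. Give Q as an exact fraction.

Adjust CN=97 to AMC I: 4.2·97/(10 − 0.058·97) → (2037/5) ÷ (2187/500) = 67900/729 ≈ 93.141
Max retention: S = 1000/(67900/729) − 10 = 500/679 in (≈ 0.736 in)
Ia = 0.2·(500/679) = 100/679 in ≈ 0.147 in
P − Ia = 9.730 − 0.147 = 650667/67900 ≈ 9.583 in (> 0, runoff occurs)
Runoff Q = (P−Ia)²/(P−Ia+S) = (9.583)²/(9.583+0.736) = 423367544889/47575289300 ≈ 8.899 in

Q = 423367544889/47575289300 in ≈ 8.899 in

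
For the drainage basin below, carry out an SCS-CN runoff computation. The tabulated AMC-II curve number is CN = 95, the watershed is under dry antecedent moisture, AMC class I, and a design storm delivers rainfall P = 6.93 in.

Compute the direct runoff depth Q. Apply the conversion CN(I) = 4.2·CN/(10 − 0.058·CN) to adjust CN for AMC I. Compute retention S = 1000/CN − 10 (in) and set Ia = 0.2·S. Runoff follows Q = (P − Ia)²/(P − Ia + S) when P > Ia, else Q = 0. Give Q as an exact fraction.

Q = 71025981049/12628629300 in ≈ 5.624 in

Adjust CN=95 to AMC I: 4.2·95/(10 − 0.058·95) → 399 ÷ (449/100) = 39900/449 ≈ 88.864
Max retention: S = 1000/(39900/449) − 10 = 500/399 in (≈ 1.253 in)
Initial abstraction Ia = S/5 = (500/399)/5 = 100/399 ≈ 0.251 in
Excess rainfall: 6.930 − 0.251 = 6.679 in; P > Ia so Q > 0
Q = (266507/39900)²/((266507/39900) + 500/399) = (71025981049/1592010000)/(316507/39900) = 71025981049/12628629300 in ≈ 5.624 in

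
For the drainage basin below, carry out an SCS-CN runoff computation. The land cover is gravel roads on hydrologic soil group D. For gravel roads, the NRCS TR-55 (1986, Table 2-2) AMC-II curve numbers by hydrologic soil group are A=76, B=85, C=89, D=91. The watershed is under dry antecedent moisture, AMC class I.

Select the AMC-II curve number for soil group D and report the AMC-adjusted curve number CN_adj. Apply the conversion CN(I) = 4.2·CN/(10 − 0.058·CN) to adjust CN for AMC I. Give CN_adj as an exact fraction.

CN_adj = 63700/787 ≈ 80.940

NRCS table: gravel roads, soil group D → CN(II) = 91
Dry (AMC I): CN(I) = 4.2·91/(10 − 0.058·91) = (1911/5)/(2361/500) = 63700/787 ≈ 80.940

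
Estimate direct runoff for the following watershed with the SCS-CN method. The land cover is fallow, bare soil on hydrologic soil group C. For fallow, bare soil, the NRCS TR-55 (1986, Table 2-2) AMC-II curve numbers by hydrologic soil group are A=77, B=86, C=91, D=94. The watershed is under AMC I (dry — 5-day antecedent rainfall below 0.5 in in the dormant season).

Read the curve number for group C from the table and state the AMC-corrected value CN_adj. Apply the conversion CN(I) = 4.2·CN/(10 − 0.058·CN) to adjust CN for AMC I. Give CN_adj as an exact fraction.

CN_adj = 63700/787 ≈ 80.940

NRCS table: fallow, bare soil, soil group C → CN(II) = 91
Adjust CN=91 to AMC I: 4.2·91/(10 − 0.058·91) → (1911/5) ÷ (2361/500) = 63700/787 ≈ 80.940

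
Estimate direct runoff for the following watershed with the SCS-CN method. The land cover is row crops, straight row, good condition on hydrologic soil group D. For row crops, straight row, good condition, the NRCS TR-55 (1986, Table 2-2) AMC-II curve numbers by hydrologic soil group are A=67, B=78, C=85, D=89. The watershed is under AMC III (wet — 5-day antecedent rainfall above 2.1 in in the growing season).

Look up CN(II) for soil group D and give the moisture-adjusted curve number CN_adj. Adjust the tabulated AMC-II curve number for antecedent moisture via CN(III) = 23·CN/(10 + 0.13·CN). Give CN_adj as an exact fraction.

CN_adj = 204700/2157 ≈ 94.900

NRCS table: row crops, straight row, good condition, soil group D → CN(II) = 89
Adjust CN=89 to AMC III: 23·89/(10 + 0.13·89) → 2047 ÷ (2157/100) = 204700/2157 ≈ 94.900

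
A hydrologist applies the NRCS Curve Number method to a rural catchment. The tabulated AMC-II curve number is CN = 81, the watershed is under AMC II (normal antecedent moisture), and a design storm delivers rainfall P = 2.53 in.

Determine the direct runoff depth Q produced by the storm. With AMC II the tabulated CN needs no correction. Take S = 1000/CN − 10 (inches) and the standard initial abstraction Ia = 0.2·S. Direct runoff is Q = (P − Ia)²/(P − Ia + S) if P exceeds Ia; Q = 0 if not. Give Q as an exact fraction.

CN(II) = 81; AMC II needs no correction.
Retention S: 1000/CN − 10 with CN=81.000 → S = 190/81 ≈ 2.346 in
Ia = 0.2·(190/81) = 38/81 in ≈ 0.469 in
Since P=2.530 > Ia=0.469: effective rainfall P−Ia = 16693/8100 in
Q: (16693/8100)² ÷ (35693/8100) = 278656249/289113300 in (≈ 0.964 in)

Q = 278656249/289113300 in ≈ 0.964 in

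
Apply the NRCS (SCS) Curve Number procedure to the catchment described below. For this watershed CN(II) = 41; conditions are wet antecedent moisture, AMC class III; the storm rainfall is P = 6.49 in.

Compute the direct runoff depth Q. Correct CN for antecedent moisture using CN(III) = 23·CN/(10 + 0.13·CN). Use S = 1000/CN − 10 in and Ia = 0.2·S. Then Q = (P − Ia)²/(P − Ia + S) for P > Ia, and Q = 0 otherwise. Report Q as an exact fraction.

Q = 4136320611/1732573900 in ≈ 2.387 in

Adjust CN=41 to AMC III: 23·41/(10 + 0.13·41) → 943 ÷ (1533/100) = 94300/1533 ≈ 61.513
Max retention: S = 1000/(94300/1533) − 10 = 5900/943 in (≈ 6.257 in)
Initial abstraction Ia = S/5 = (5900/943)/5 = 1180/943 ≈ 1.251 in
P − Ia = 6.490 − 1.251 = 494007/94300 ≈ 5.239 in (> 0, runoff occurs)
Runoff Q = (P−Ia)²/(P−Ia+S) = (5.239)²/(5.239+6.257) = 4136320611/1732573900 ≈ 2.387 in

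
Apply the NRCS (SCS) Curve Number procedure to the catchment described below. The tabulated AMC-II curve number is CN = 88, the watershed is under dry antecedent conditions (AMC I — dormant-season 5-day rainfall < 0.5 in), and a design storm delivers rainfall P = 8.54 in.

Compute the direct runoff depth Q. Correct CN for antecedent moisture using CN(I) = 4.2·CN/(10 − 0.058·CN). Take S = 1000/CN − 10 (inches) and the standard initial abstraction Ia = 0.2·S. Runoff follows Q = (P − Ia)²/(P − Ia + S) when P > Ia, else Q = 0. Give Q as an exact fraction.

Dry (AMC I): CN(I) = 4.2·88/(10 − 0.058·88) = (1848/5)/(612/125) = 3850/51 ≈ 75.490
Max retention: S = 1000/(3850/51) − 10 = 250/77 in (≈ 3.247 in)
Initial abstraction Ia = S/5 = (250/77)/5 = 50/77 ≈ 0.649 in
P − Ia = 8.540 − 0.649 = 30379/3850 ≈ 7.891 in (> 0, runoff occurs)
Q: (30379/3850)² ÷ (42879/3850) = 922883641/165084150 in (≈ 5.590 in)

Q = 922883641/165084150 in ≈ 5.590 in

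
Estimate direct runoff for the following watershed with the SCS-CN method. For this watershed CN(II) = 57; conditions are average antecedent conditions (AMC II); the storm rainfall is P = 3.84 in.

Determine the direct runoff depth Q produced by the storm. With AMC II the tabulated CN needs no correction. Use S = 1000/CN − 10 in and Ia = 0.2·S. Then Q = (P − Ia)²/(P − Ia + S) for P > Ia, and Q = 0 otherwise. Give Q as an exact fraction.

Average conditions: CN = 57 (no AMC adjustment).
Max retention: S = 1000/57 − 10 = 430/57 in (≈ 7.544 in)
Ia = 0.2S: 0.2·7.544 = 1.509 in (exactly 86/57)
Excess rainfall: 3.840 − 1.509 = 2.331 in; P > Ia so Q > 0
Runoff Q = (P−Ia)²/(P−Ia+S) = (2.331)²/(2.331+7.544) = 2758921/5013150 ≈ 0.550 in

Q = 2758921/5013150 in ≈ 0.550 in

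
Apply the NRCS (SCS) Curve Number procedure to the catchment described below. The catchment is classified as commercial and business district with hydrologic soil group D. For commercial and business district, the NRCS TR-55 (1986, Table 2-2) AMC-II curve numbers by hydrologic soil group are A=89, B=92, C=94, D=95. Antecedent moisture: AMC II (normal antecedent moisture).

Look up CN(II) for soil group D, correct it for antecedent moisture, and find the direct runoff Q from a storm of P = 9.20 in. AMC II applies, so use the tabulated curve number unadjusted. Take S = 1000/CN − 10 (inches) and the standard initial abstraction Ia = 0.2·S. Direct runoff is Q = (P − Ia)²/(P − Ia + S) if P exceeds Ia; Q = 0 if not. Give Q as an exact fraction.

Q = 373248/43415 in ≈ 8.597 in

NRCS table: commercial and business district, soil group D → CN(II) = 95
AMC II — tabulated CN = 95 applies directly.
Retention S: 1000/CN − 10 with CN=95.000 → S = 10/19 ≈ 0.526 in
Ia = 0.2S: 0.2·0.526 = 0.105 in (exactly 2/19)
Since P=9.200 > Ia=0.105: effective rainfall P−Ia = 864/95 in
Q = (864/95)²/((864/95) + 10/19) = (746496/9025)/(914/95) = 373248/43415 in ≈ 8.597 in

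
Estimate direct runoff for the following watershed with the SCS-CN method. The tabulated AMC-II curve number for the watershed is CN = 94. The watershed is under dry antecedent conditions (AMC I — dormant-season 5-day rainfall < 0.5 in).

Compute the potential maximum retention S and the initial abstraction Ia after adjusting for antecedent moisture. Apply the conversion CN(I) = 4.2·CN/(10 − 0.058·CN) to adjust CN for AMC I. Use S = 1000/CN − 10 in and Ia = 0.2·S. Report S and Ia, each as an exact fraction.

Adjust CN=94 to AMC I: 4.2·94/(10 − 0.058·94) → (1974/5) ÷ (1137/250) = 32900/379 ≈ 86.807
S = 1000/(32900/379) − 10 = 500/329 in ≈ 1.520 in
Ia = 0.2S: 0.2·1.520 = 0.304 in (exactly 100/329)

S = 500/329 in ≈ 1.520 in; Ia = 100/329 in ≈ 0.304 in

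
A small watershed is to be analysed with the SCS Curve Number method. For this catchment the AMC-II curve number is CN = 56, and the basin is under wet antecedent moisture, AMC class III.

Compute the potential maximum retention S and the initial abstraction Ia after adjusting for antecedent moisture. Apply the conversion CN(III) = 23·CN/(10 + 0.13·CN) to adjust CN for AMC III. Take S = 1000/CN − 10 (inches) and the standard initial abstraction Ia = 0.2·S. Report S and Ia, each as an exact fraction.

S = 550/161 in ≈ 3.416 in; Ia = 110/161 in ≈ 0.683 in

Wet (AMC III): CN(III) = 23·56/(10 + 0.13·56) = 1288/(432/25) = 4025/54 ≈ 74.537
Max retention: S = 1000/(4025/54) − 10 = 550/161 in (≈ 3.416 in)
Initial abstraction Ia = S/5 = (550/161)/5 = 110/161 ≈ 0.683 in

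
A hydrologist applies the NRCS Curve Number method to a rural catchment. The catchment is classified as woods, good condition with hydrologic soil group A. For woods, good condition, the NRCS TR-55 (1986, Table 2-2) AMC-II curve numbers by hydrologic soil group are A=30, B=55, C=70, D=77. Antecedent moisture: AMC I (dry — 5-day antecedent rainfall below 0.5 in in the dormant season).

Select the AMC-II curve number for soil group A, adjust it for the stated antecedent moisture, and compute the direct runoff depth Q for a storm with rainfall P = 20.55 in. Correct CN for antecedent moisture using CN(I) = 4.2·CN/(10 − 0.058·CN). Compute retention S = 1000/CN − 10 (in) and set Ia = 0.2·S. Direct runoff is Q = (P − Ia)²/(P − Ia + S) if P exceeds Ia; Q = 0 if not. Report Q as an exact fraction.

NRCS table: woods, good condition, soil group A → CN(II) = 30
Dry (AMC I): CN(I) = 4.2·30/(10 − 0.058·30) = 126/(413/50) = 900/59 ≈ 15.254
Max retention: S = 1000/(900/59) − 10 = 500/9 in (≈ 55.556 in)
Ia = 0.2·(500/9) = 100/9 in ≈ 11.111 in
Since P=20.550 > Ia=11.111: effective rainfall P−Ia = 1699/180 in
Runoff Q = (P−Ia)²/(P−Ia+S) = (9.439)²/(9.439+55.556) = 2886601/2105820 ≈ 1.371 in

Q = 2886601/2105820 in ≈ 1.371 in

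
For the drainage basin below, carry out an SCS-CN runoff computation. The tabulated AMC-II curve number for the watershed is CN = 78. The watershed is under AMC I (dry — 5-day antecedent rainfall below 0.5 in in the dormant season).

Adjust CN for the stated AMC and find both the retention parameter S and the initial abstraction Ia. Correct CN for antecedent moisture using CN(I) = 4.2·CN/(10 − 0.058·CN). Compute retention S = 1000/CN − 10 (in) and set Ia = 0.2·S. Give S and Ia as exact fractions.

Adjust CN=78 to AMC I: 4.2·78/(10 − 0.058·78) → (1638/5) ÷ (1369/250) = 81900/1369 ≈ 59.825
Max retention: S = 1000/(81900/1369) − 10 = 5500/819 in (≈ 6.716 in)
Ia = 0.2S: 0.2·6.716 = 1.343 in (exactly 1100/819)

S = 5500/819 in ≈ 6.716 in; Ia = 1100/819 in ≈ 1.343 in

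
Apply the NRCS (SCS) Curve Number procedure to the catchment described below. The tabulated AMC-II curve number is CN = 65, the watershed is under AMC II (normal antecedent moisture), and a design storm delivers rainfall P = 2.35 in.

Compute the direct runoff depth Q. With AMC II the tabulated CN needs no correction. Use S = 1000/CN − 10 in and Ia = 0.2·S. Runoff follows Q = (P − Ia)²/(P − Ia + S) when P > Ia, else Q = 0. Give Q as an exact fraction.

CN(II) = 65; AMC II needs no correction.
Max retention: S = 1000/65 − 10 = 70/13 in (≈ 5.385 in)
Ia = 0.2S: 0.2·5.385 = 1.077 in (exactly 14/13)
Since P=2.350 > Ia=1.077: effective rainfall P−Ia = 331/260 in
Q = (331/260)²/((331/260) + 70/13) = (109561/67600)/(1731/260) = 109561/450060 in ≈ 0.243 in

Q = 109561/450060 in ≈ 0.243 in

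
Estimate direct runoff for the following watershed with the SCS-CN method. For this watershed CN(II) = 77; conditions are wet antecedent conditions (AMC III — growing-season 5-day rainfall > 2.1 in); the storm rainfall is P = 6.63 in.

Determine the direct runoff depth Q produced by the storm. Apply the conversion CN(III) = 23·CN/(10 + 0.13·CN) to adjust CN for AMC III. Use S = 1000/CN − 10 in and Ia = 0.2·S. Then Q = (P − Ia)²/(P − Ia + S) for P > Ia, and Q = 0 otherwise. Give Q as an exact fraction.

Q = 2406000601/454692700 in ≈ 5.291 in

Wet (AMC III): CN(III) = 23·77/(10 + 0.13·77) = 1771/(2001/100) = 7700/87 ≈ 88.506
Retention S: 1000/CN − 10 with CN=88.506 → S = 100/77 ≈ 1.299 in
Ia = 0.2S: 0.2·1.299 = 0.260 in (exactly 20/77)
Since P=6.630 > Ia=0.260: effective rainfall P−Ia = 49051/7700 in
Q = (49051/7700)²/((49051/7700) + 100/77) = (2406000601/59290000)/(59051/7700) = 2406000601/454692700 in ≈ 5.291 in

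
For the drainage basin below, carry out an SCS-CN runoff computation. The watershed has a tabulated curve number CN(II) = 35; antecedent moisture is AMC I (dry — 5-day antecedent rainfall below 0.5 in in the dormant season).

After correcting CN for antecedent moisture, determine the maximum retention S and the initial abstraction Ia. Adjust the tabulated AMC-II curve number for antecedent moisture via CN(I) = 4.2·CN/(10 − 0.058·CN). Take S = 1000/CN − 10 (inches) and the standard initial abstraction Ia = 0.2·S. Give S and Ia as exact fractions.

S = 6500/147 in ≈ 44.218 in; Ia = 1300/147 in ≈ 8.844 in

Dry (AMC I): CN(I) = 4.2·35/(10 − 0.058·35) = 147/(797/100) = 14700/797 ≈ 18.444
Retention S: 1000/CN − 10 with CN=18.444 → S = 6500/147 ≈ 44.218 in
Ia = 0.2S: 0.2·44.218 = 8.844 in (exactly 1300/147)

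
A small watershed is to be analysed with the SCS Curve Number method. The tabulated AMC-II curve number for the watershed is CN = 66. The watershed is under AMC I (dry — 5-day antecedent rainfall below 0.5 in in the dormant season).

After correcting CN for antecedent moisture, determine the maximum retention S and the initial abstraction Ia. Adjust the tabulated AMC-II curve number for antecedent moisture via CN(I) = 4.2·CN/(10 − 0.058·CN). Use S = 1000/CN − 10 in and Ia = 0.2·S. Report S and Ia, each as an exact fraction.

S = 8500/693 in ≈ 12.266 in; Ia = 1700/693 in ≈ 2.453 in

Dry (AMC I): CN(I) = 4.2·66/(10 − 0.058·66) = (1386/5)/(1543/250) = 69300/1543 ≈ 44.913
Max retention: S = 1000/(69300/1543) − 10 = 8500/693 in (≈ 12.266 in)
Ia = 0.2S: 0.2·12.266 = 2.453 in (exactly 1700/693)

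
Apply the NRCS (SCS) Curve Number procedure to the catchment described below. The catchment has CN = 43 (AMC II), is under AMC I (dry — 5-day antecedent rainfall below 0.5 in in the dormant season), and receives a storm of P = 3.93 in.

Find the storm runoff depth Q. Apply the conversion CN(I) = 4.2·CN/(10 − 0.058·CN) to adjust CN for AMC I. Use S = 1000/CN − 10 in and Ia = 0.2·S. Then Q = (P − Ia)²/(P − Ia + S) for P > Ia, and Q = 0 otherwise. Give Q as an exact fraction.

Q = 0 in ≈ 0.000 in

CN(I) from CN(II)=43: (4.2·43)/(10 − 0.058·43) = 30100/1251 ≈ 24.061
Retention S: 1000/CN − 10 with CN=24.061 → S = 9500/301 ≈ 31.561 in
Ia = 0.2S: 0.2·31.561 = 6.312 in (exactly 1900/301)
P = 3.930 ≤ Ia = 6.312 in: entire storm abstracted, Q = 0.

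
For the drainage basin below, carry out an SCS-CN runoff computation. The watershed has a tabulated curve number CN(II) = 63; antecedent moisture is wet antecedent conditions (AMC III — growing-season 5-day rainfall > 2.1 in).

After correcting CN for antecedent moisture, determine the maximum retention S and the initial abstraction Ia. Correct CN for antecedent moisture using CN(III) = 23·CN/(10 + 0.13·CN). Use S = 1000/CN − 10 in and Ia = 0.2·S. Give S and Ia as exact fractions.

CN(III) from CN(II)=63: (23·63)/(10 + 0.13·63) = 144900/1819 ≈ 79.659
Retention S: 1000/CN − 10 with CN=79.659 → S = 3700/1449 ≈ 2.553 in
Ia = 0.2S: 0.2·2.553 = 0.511 in (exactly 740/1449)

S = 3700/1449 in ≈ 2.553 in; Ia = 740/1449 in ≈ 0.511 in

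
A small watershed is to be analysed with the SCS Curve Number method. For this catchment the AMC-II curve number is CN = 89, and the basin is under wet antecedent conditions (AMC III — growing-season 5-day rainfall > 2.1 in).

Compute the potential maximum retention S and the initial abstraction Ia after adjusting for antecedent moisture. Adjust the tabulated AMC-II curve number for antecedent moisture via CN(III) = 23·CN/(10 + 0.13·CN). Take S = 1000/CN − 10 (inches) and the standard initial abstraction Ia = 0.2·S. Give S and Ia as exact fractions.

S = 1100/2047 in ≈ 0.537 in; Ia = 220/2047 in ≈ 0.107 in

CN(III) from CN(II)=89: (23·89)/(10 + 0.13·89) = 204700/2157 ≈ 94.900
Retention S: 1000/CN − 10 with CN=94.900 → S = 1100/2047 ≈ 0.537 in
Ia = 0.2S: 0.2·0.537 = 0.107 in (exactly 220/2047)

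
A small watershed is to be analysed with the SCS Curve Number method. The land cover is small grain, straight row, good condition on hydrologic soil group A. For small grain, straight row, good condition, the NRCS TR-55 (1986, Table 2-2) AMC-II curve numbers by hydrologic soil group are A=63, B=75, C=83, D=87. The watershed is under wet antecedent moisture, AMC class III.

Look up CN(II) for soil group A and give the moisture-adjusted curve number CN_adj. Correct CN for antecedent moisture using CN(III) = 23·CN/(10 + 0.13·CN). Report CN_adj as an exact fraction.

NRCS table: small grain, straight row, good condition, soil group A → CN(II) = 63
Adjust CN=63 to AMC III: 23·63/(10 + 0.13·63) → 1449 ÷ (1819/100) = 144900/1819 ≈ 79.659

CN_adj = 144900/1819 ≈ 79.659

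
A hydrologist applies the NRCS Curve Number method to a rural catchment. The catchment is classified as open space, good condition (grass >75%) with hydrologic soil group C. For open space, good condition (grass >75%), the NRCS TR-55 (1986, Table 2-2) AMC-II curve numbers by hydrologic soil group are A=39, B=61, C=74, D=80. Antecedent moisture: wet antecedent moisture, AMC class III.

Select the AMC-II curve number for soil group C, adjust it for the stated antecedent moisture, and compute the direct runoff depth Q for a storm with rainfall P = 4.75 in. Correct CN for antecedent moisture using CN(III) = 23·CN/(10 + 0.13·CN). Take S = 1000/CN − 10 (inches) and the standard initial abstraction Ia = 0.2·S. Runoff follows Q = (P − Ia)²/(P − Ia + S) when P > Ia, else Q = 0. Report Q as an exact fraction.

Q = 228886641/69199916 in ≈ 3.308 in

NRCS table: open space, good condition (grass >75%), soil group C → CN(II) = 74
CN(III) from CN(II)=74: (23·74)/(10 + 0.13·74) = 85100/981 ≈ 86.748
Retention S: 1000/CN − 10 with CN=86.748 → S = 1300/851 ≈ 1.528 in
Initial abstraction Ia = S/5 = (1300/851)/5 = 260/851 ≈ 0.306 in
Excess rainfall: 4.750 − 0.306 = 4.444 in; P > Ia so Q > 0
Q: (15129/3404)² ÷ (20329/3404) = 228886641/69199916 in (≈ 3.308 in)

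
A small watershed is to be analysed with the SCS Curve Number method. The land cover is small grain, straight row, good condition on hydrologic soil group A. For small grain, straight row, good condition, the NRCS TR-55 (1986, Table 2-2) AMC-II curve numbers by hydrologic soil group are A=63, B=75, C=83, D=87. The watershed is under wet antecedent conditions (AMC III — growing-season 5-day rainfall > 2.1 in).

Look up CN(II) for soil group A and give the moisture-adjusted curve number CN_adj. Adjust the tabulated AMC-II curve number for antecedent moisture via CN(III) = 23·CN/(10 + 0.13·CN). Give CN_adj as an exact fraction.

NRCS table: small grain, straight row, good condition, soil group A → CN(II) = 63
CN(III) from CN(II)=63: (23·63)/(10 + 0.13·63) = 144900/1819 ≈ 79.659

CN_adj = 144900/1819 ≈ 79.659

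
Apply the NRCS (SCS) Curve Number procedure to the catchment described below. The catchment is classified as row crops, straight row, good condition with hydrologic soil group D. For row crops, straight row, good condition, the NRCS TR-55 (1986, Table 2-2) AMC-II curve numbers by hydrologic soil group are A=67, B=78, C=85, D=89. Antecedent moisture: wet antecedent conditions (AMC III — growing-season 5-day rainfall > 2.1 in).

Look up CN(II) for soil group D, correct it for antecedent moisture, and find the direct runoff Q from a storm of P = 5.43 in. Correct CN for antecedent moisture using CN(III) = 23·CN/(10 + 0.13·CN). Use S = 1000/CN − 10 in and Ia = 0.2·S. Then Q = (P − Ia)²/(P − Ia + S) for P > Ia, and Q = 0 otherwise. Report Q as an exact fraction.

Q = 1187056009441/245541948700 in ≈ 4.834 in

NRCS table: row crops, straight row, good condition, soil group D → CN(II) = 89
CN(III) from CN(II)=89: (23·89)/(10 + 0.13·89) = 204700/2157 ≈ 94.900
S = 1000/(204700/2157) − 10 = 1100/2047 in ≈ 0.537 in
Initial abstraction Ia = S/5 = (1100/2047)/5 = 220/2047 ≈ 0.107 in
P − Ia = 5.430 − 0.107 = 1089521/204700 ≈ 5.323 in (> 0, runoff occurs)
Q = (1089521/204700)²/((1089521/204700) + 1100/2047) = (1187056009441/41902090000)/(1199521/204700) = 1187056009441/245541948700 in ≈ 4.834 in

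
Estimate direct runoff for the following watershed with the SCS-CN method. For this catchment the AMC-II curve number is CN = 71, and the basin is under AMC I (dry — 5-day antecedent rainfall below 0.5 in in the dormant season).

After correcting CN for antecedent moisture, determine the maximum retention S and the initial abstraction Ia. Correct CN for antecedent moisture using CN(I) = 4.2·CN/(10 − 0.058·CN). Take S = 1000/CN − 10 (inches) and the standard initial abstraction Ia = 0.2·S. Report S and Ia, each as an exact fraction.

CN(I) from CN(II)=71: (4.2·71)/(10 − 0.058·71) = 149100/2941 ≈ 50.697
Retention S: 1000/CN − 10 with CN=50.697 → S = 14500/1491 ≈ 9.725 in
Initial abstraction Ia = S/5 = (14500/1491)/5 = 2900/1491 ≈ 1.945 in

S = 14500/1491 in ≈ 9.725 in; Ia = 2900/1491 in ≈ 1.945 in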